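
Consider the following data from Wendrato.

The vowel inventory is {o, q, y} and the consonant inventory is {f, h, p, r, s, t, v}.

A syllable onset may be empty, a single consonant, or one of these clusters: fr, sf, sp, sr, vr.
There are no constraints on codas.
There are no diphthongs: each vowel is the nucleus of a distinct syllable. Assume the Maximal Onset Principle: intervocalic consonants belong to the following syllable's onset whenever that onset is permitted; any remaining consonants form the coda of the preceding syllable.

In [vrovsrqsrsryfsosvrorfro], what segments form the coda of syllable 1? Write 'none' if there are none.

v

Vowels present: o, q, y, o, o, o; each is a nucleus, giving 6 syllables.
σ1/σ2 boundary: /vsr/; trying suffixes from longest down, /sr/ is the first permitted one, so coda /v/ | onset /sr/.
σ2/σ3 boundary: cluster /srsr/ — the longest permitted-onset suffix is /sr/; onset = /sr/, preceding coda = /sr/.
σ3/σ4 boundary: /fs/ — longest licit onset from the right is /s/, leaving /f/ as coda.
σ4/σ5 boundary: /svr/; trying suffixes from longest down, /vr/ is the first permitted one, so coda /s/ | onset /vr/.
σ5/σ6 boundary: /rfr/ splits as /r/ + /fr/ (/fr/ is the longest suffix that is a licit onset).
Syllabification: vrov.srqsr.sryf.sos.vror.fro.
Syllable 1 is /vrov/: onset /vr/, nucleus /o/, coda /v/.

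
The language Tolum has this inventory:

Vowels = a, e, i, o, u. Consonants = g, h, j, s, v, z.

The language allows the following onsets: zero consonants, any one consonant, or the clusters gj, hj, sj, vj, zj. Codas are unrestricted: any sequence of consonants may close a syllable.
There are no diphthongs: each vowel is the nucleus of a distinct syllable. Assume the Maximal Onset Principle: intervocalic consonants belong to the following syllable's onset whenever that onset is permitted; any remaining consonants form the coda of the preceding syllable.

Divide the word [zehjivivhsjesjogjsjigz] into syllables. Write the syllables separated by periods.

ze.hji.vivh.sje.sjogj.sjigz

The vowels are e, i, i, e, o, i — 6 nuclei, so 6 syllables.
/e…i/ gap (V1→V2): /hj/ — entire cluster is a permitted onset → onset /hj/, coda ∅.
/i…i/ gap (V2→V3): /v/ → onset of the next syllable (single consonants are always licit onsets).
/i…e/ gap (V3→V4): /vhsj/; trying suffixes from longest down, /sj/ is the first permitted one, so coda /vh/ | onset /sj/.
/e…o/ gap (V4→V5): /sj/ is a licit onset in full, so it all attaches to the next syllable.
/o…i/ gap (V5→V6): /gjsj/; trying suffixes from longest down, /sj/ is the first permitted one, so coda /gj/ | onset /sj/.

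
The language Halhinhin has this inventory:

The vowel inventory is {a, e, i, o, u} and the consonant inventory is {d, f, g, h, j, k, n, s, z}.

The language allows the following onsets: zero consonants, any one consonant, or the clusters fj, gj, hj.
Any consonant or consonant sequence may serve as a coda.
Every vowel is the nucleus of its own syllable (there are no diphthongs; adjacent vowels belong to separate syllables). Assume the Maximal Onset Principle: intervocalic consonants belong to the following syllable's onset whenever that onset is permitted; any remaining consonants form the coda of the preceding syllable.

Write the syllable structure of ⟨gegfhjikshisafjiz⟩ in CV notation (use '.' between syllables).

CVCC.CCVCC.CV.CV.CCVC

Vowels present: e, i, i, a, i; each is a nucleus, giving 5 syllables.
σ1/σ2 boundary: /gfhj/; trying suffixes from longest down, /hj/ is the first permitted one, so coda /gf/ | onset /hj/.
σ2/σ3 boundary: /ksh/ splits as /ks/ + /h/ (/h/ is the longest suffix that is a licit onset).
σ3/σ4 boundary: just /s/ — single C goes to the following onset.
σ4/σ5 boundary: /fj/ — entire cluster is a permitted onset → onset /fj/, coda ∅.
So the parse is gegf.hjiks.hi.sa.fjiz.
Mapping each syllable to C/V: /gegf/ → CVCC, /hjiks/ → CCVCC, /hi/ → CV, /sa/ → CV, /fjiz/ → CCVC.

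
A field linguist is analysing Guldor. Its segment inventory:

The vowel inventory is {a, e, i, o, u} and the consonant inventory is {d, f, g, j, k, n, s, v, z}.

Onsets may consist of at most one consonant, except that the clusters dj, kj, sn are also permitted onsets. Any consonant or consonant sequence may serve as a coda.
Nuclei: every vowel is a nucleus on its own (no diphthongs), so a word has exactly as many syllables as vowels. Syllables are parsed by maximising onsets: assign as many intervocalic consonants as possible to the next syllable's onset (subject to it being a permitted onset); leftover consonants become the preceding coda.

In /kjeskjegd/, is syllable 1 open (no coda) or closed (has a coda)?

Vowels present: e, e; each is a nucleus, giving 2 syllables.
V1 /e/ – V2 /e/: /skj/; trying suffixes from longest down, /kj/ is the first permitted one, so coda /s/ | onset /kj/.
Putting it together: kjes.kjegd.
Syllable 1 is /kjes/ with coda /s/, so it is closed.

closed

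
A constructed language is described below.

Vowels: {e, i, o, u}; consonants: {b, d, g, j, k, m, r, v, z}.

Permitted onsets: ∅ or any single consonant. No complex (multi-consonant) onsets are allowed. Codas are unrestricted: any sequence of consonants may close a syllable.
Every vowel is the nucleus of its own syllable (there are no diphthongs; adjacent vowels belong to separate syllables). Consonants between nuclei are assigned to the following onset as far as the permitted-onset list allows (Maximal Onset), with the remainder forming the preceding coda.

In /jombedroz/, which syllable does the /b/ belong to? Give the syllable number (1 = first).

Nuclei (vowels): o, e, o → 3 syllables.
V1 /o/ – V2 /e/: /mb/; trying suffixes from longest down, /b/ is the first permitted one, so coda /m/ | onset /b/.
V2 /e/ – V3 /o/: cluster /dr/ — the longest permitted-onset suffix is /r/; onset = /r/, preceding coda = /d/.
Result: jom.bed.roz.
The /b/ is in the onset of syllable 2 (/bed/).

2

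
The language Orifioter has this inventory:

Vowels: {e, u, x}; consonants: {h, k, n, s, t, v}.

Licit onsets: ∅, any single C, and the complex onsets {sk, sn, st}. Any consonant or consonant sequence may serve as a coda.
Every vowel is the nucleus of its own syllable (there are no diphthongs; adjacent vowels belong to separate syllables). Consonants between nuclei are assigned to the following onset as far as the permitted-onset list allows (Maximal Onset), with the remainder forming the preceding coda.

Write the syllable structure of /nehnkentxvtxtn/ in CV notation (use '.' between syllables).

Vowels present: e, e, x, x; each is a nucleus, giving 4 syllables.
σ1/σ2 boundary: /hnk/ splits as /hn/ + /k/ (/k/ is the longest suffix that is a licit onset).
σ2/σ3 boundary: cluster /nt/ — the longest permitted-onset suffix is /t/; onset = /t/, preceding coda = /n/.
σ3/σ4 boundary: /vt/ splits as /v/ + /t/ (/t/ is the longest suffix that is a licit onset).
Putting it together: nehn.ken.txv.txtn.
Mapping each syllable to C/V: /nehn/ → CVCC, /ken/ → CVC, /txv/ → CVC, /txtn/ → CVCC.

CVCC.CVC.CVC.CVCC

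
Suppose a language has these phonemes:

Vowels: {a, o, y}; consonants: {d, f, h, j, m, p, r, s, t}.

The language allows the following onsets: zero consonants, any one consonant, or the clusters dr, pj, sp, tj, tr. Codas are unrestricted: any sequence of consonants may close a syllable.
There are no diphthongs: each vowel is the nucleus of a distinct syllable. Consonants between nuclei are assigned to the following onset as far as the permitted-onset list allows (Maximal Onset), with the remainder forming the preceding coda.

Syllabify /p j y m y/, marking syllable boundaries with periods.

pjy.my

Nuclei (vowels): y, y → 2 syllables.
/y…y/ gap (V1→V2): just /m/ — single C goes to the following onset.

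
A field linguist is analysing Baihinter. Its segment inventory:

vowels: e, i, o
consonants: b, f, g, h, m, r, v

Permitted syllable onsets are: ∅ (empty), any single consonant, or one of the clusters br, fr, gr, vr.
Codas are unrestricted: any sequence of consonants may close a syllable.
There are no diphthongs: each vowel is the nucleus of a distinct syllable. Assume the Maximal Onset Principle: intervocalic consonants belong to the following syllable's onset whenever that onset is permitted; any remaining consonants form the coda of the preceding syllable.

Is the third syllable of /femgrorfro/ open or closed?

Vowels present: e, o, o; each is a nucleus, giving 3 syllables.
/e…o/ gap (V1→V2): cluster /mgr/ — the longest permitted-onset suffix is /gr/; onset = /gr/, preceding coda = /m/.
/o…o/ gap (V2→V3): cluster /rfr/ — the longest permitted-onset suffix is /fr/; onset = /fr/, preceding coda = /r/.
So the parse is fem.gror.fro.
Syllable 3 is /fro/; it ends in its nucleus with no coda, so it is open.

open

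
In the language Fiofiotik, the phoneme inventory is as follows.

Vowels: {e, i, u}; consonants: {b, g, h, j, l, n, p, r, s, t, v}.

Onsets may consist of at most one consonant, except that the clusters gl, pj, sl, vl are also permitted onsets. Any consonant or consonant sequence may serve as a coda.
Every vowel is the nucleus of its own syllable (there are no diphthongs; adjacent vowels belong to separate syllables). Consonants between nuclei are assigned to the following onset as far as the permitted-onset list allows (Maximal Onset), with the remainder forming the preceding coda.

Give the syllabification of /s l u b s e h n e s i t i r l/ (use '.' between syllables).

slub.seh.ne.si.tirl

The vowels are u, e, e, i, i — 5 nuclei, so 5 syllables.
/u…e/ gap (V1→V2): cluster /bs/ — the longest permitted-onset suffix is /s/; onset = /s/, preceding coda = /b/.
/e…e/ gap (V2→V3): /hn/ splits as /h/ + /n/ (/n/ is the longest suffix that is a licit onset).
/e…i/ gap (V3→V4): just /s/ — single C goes to the following onset.
/i…i/ gap (V4→V5): /t/ → onset of the next syllable (single consonants are always licit onsets).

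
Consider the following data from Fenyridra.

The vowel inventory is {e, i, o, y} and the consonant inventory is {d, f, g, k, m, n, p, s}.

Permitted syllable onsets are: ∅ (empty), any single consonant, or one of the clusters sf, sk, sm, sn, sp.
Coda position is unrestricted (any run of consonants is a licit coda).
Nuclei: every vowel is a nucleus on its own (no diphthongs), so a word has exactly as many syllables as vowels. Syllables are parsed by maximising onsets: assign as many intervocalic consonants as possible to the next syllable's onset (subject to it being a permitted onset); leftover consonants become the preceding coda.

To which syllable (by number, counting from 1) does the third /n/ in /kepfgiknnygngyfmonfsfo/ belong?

3

Nuclei (vowels): e, i, y, y, o, o → 6 syllables.
Between /e/ (V1) and /i/ (V2): /pfg/; trying suffixes from longest down, /g/ is the first permitted one, so coda /pf/ | onset /g/.
Between /i/ (V2) and /y/ (V3): /knn/ splits as /kn/ + /n/ (/n/ is the longest suffix that is a licit onset).
Between /y/ (V3) and /y/ (V4): /gng/ — longest licit onset from the right is /g/, leaving /gn/ as coda.
Between /y/ (V4) and /o/ (V5): /fm/ — longest licit onset from the right is /m/, leaving /f/ as coda.
Between /o/ (V5) and /o/ (V6): /nfsf/ splits as /nf/ + /sf/ (/sf/ is the longest suffix that is a licit onset).
Result: kepf.gikn.nygn.gyf.monf.sfo.
The third /n/ is in the coda of syllable 3 (/nygn/).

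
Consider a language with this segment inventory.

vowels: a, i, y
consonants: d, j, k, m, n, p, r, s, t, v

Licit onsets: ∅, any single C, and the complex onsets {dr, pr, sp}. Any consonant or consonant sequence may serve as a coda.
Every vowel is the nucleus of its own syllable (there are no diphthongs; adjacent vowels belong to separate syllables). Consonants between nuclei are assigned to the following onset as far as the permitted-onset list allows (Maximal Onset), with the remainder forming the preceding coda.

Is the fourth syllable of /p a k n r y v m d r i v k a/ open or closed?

open

Vowels present: a, y, i, a; each is a nucleus, giving 4 syllables.
Between /a/ (V1) and /y/ (V2): /knr/; trying suffixes from longest down, /r/ is the first permitted one, so coda /kn/ | onset /r/.
Between /y/ (V2) and /i/ (V3): /vmdr/ splits as /vm/ + /dr/ (/dr/ is the longest suffix that is a licit onset).
Between /i/ (V3) and /a/ (V4): /vk/ — longest licit onset from the right is /k/, leaving /v/ as coda.
Syllabification: pakn.ryvm.driv.ka.
Syllable 4 is /ka/; it ends in its nucleus with no coda, so it is open.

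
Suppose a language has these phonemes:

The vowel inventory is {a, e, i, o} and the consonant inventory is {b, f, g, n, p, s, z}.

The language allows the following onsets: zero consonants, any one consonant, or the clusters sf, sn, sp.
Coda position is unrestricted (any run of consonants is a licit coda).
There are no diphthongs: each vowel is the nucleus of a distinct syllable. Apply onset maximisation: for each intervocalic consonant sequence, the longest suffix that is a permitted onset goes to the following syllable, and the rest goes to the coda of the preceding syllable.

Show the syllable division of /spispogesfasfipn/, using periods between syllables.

spi.spo.ge.sfa.sfipn

Nuclei (vowels): i, o, e, a, i → 5 syllables.
Between /i/ (V1) and /o/ (V2): /sp/ is a licit onset in full, so it all attaches to the next syllable.
Between /o/ (V2) and /e/ (V3): /g/ → onset of the next syllable (single consonants are always licit onsets).
Between /e/ (V3) and /a/ (V4): cluster /sf/ — /sf/ is itself a permitted onset, so the whole cluster goes right; preceding coda = ∅.
Between /a/ (V4) and /i/ (V5): /sf/ is a licit onset in full, so it all attaches to the next syllable.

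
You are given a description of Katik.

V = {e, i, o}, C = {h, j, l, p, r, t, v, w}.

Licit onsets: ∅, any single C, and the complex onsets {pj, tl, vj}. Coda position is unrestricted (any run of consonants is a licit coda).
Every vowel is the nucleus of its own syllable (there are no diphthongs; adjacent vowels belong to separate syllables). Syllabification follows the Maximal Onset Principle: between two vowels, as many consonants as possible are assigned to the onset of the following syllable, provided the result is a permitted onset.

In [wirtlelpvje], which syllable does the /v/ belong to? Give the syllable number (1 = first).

Vowels present: i, e, e; each is a nucleus, giving 3 syllables.
Between /i/ (V1) and /e/ (V2): /rtl/ splits as /r/ + /tl/ (/tl/ is the longest suffix that is a licit onset).
Between /e/ (V2) and /e/ (V3): /lpvj/ — longest licit onset from the right is /vj/, leaving /lp/ as coda.
Result: wir.tlelp.vje.
The /v/ is in the onset of syllable 3 (/vje/).

3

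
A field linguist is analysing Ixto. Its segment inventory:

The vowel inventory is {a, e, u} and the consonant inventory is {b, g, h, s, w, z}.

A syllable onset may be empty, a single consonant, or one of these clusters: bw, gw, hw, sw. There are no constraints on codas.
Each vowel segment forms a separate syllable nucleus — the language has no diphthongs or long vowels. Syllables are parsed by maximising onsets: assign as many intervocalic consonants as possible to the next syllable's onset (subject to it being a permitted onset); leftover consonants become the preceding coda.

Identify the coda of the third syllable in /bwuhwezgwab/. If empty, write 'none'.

b

Vowels present: u, e, a; each is a nucleus, giving 3 syllables.
Between /u/ (V1) and /e/ (V2): /hw/ is a licit onset in full, so it all attaches to the next syllable.
Between /e/ (V2) and /a/ (V3): /zgw/; trying suffixes from longest down, /gw/ is the first permitted one, so coda /z/ | onset /gw/.
So the parse is bwu.hwez.gwab.
Syllable 3 is /gwab/: onset /gw/, nucleus /a/, coda /b/.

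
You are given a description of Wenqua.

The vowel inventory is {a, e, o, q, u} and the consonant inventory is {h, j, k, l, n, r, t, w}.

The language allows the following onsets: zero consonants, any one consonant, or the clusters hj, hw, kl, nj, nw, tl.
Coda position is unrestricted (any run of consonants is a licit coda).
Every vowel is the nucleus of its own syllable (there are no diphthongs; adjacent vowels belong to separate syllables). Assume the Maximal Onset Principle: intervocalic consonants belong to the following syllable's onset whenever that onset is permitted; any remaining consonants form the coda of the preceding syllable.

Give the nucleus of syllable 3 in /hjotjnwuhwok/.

Vowels present: o, u, o; each is a nucleus, giving 3 syllables.
The third nucleus (vowel 3 from the left) is /o/.

o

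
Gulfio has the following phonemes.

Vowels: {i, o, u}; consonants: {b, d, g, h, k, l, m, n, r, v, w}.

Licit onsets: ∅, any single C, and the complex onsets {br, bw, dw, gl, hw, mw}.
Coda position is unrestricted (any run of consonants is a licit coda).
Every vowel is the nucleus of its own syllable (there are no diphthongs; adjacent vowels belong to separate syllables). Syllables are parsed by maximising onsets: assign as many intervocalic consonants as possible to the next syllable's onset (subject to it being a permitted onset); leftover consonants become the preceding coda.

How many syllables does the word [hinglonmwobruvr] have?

4

Vowels present: i, o, o, u; each is a nucleus, giving 4 syllables.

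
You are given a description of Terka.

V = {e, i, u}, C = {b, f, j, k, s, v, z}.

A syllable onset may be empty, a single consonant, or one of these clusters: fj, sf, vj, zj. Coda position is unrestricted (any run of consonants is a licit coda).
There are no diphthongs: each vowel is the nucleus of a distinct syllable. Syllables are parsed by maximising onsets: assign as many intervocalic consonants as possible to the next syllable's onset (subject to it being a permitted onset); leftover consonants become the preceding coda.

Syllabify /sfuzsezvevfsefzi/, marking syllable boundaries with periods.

Vowels present: u, e, e, e, i; each is a nucleus, giving 5 syllables.
V1 /u/ – V2 /e/: cluster /zs/ — the longest permitted-onset suffix is /s/; onset = /s/, preceding coda = /z/.
V2 /e/ – V3 /e/: cluster /zv/ — the longest permitted-onset suffix is /v/; onset = /v/, preceding coda = /z/.
V3 /e/ – V4 /e/: /vfs/ splits as /vf/ + /s/ (/s/ is the longest suffix that is a licit onset).
V4 /e/ – V5 /i/: /fz/ splits as /f/ + /z/ (/z/ is the longest suffix that is a licit onset).

sfuz.sez.vevf.sef.zi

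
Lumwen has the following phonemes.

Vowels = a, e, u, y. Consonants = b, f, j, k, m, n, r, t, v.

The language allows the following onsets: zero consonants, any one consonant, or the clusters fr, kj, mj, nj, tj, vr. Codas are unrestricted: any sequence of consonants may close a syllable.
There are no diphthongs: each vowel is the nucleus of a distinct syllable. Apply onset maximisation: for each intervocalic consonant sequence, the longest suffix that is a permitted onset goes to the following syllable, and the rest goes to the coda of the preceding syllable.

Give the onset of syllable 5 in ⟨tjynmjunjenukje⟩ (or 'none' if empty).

Vowels present: y, u, e, u, e; each is a nucleus, giving 5 syllables.
/y…u/ gap (V1→V2): /nmj/ splits as /n/ + /mj/ (/mj/ is the longest suffix that is a licit onset).
/u…e/ gap (V2→V3): cluster /nj/ — /nj/ is itself a permitted onset, so the whole cluster goes right; preceding coda = ∅.
/e…u/ gap (V3→V4): just /n/ — single C goes to the following onset.
/u…e/ gap (V4→V5): /kj/ is a licit onset in full, so it all attaches to the next syllable.
Syllabification: tjyn.mju.nje.nu.kje.
Syllable 5 is /kje/: onset /kj/, nucleus /e/, coda ∅.

kj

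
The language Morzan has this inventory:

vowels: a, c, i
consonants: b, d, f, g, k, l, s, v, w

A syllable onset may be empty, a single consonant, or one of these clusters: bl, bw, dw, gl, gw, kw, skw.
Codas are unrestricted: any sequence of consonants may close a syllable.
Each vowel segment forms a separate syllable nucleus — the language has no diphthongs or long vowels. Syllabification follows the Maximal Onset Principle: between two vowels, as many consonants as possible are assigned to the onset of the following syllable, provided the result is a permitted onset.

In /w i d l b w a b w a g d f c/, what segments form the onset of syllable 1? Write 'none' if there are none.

w

Vowels present: i, a, a, c; each is a nucleus, giving 4 syllables.
V1 /i/ – V2 /a/: /dlbw/; trying suffixes from longest down, /bw/ is the first permitted one, so coda /dl/ | onset /bw/.
V2 /a/ – V3 /a/: /bw/ — entire cluster is a permitted onset → onset /bw/, coda ∅.
V3 /a/ – V4 /c/: /gdf/; trying suffixes from longest down, /f/ is the first permitted one, so coda /gd/ | onset /f/.
Result: widl.bwa.bwagd.fc.
Syllable 1 is /widl/: onset /w/, nucleus /i/, coda /dl/.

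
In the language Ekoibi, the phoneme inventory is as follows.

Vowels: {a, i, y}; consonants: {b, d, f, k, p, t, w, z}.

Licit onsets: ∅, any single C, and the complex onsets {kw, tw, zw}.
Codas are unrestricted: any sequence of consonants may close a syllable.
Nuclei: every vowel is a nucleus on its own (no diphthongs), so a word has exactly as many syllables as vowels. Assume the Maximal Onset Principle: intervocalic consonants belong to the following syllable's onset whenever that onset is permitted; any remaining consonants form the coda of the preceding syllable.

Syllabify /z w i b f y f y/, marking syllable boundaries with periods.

zwib.fy.fy

Nuclei (vowels): i, y, y → 3 syllables.
Between /i/ (V1) and /y/ (V2): /bf/; trying suffixes from longest down, /f/ is the first permitted one, so coda /b/ | onset /f/.
Between /y/ (V2) and /y/ (V3): /f/ is a single consonant, so it becomes the next onset.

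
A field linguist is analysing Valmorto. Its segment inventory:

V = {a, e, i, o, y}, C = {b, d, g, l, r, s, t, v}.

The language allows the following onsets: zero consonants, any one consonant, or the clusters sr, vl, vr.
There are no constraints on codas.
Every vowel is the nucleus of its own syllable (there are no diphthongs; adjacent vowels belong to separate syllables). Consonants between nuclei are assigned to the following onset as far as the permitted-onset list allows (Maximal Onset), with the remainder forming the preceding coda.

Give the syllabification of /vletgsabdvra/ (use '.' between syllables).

Vowels present: e, a, a; each is a nucleus, giving 3 syllables.
/e…a/ gap (V1→V2): /tgs/; trying suffixes from longest down, /s/ is the first permitted one, so coda /tg/ | onset /s/.
/a…a/ gap (V2→V3): /bdvr/; trying suffixes from longest down, /vr/ is the first permitted one, so coda /bd/ | onset /vr/.

vletg.sabd.vra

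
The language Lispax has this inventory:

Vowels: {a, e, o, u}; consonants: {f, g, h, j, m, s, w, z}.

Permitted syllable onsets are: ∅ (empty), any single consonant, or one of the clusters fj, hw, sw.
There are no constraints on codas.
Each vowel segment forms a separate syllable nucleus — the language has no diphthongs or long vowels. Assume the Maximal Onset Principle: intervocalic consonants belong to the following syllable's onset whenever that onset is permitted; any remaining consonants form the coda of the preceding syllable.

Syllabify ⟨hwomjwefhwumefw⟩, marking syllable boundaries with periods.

hwomj.wef.hwu.mefw

Nuclei (vowels): o, e, u, e → 4 syllables.
Between /o/ (V1) and /e/ (V2): /mjw/; trying suffixes from longest down, /w/ is the first permitted one, so coda /mj/ | onset /w/.
Between /e/ (V2) and /u/ (V3): /fhw/ — longest licit onset from the right is /hw/, leaving /f/ as coda.
Between /u/ (V3) and /e/ (V4): /m/ → onset of the next syllable (single consonants are always licit onsets).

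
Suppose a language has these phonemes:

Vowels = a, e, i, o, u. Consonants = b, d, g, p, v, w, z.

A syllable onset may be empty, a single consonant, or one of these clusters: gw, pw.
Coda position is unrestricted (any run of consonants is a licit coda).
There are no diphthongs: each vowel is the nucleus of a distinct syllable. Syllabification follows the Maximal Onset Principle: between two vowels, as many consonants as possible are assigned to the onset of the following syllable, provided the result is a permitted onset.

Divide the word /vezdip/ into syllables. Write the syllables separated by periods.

Vowels present: e, i; each is a nucleus, giving 2 syllables.
/e…i/ gap (V1→V2): /zd/ splits as /z/ + /d/ (/d/ is the longest suffix that is a licit onset).

vez.dip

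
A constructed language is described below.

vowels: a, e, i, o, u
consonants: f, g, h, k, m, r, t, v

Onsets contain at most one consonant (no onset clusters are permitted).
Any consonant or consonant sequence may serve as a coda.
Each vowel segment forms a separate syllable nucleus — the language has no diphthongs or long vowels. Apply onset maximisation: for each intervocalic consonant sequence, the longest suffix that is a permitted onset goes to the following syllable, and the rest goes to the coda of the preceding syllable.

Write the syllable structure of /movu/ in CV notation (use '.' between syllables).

The vowels are o, u — 2 nuclei, so 2 syllables.
Between /o/ (V1) and /u/ (V2): just /v/ — single C goes to the following onset.
Syllabification: mo.vu.
Mapping each syllable to C/V: /mo/ → CV, /vu/ → CV.

CV.CV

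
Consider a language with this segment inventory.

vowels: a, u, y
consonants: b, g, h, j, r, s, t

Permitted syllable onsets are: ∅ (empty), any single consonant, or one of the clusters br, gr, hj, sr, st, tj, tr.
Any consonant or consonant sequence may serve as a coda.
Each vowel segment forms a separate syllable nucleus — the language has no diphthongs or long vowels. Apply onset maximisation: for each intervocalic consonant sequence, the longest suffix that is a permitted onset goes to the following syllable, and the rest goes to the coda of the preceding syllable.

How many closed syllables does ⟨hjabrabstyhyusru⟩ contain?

Nuclei (vowels): a, a, y, y, u, u → 6 syllables.
σ1/σ2 boundary: /br/ is a licit onset in full, so it all attaches to the next syllable.
σ2/σ3 boundary: /bst/ — longest licit onset from the right is /st/, leaving /b/ as coda.
σ3/σ4 boundary: just /h/ — single C goes to the following onset.
σ4/σ5 boundary: hiatus — the boundary sits between the two vowels.
σ5/σ6 boundary: /sr/ is a licit onset in full, so it all attaches to the next syllable.
Putting it together: hja.brab.sty.hy.u.sru.
Classifying each syllable: /hja/ (open), /brab/ (closed), /sty/ (open), /hy/ (open), /u/ (open), /sru/ (open).
Closed syllables: 1.

1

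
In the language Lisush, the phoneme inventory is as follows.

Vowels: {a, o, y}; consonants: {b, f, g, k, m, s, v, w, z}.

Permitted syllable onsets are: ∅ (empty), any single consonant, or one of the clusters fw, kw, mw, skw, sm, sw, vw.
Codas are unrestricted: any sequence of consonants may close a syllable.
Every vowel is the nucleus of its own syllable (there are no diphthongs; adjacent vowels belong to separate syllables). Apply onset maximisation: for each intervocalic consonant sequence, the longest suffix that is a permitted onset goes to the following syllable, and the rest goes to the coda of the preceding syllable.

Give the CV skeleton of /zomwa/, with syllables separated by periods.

CV.CCV

The vowels are o, a — 2 nuclei, so 2 syllables.
V1 /o/ – V2 /a/: /mw/ is a licit onset in full, so it all attaches to the next syllable.
Result: zo.mwa.
Mapping each syllable to C/V: /zo/ → CV, /mwa/ → CCV.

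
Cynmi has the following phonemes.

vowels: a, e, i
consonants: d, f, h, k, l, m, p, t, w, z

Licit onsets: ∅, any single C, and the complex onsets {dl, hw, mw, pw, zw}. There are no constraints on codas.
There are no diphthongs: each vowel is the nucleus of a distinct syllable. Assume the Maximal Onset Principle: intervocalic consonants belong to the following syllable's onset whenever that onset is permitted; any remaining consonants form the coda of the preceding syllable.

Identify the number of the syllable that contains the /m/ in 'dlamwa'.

Vowels present: a, a; each is a nucleus, giving 2 syllables.
/a…a/ gap (V1→V2): cluster /mw/ — /mw/ is itself a permitted onset, so the whole cluster goes right; preceding coda = ∅.
Syllabification: dla.mwa.
The /m/ is in the onset of syllable 2 (/mwa/).

2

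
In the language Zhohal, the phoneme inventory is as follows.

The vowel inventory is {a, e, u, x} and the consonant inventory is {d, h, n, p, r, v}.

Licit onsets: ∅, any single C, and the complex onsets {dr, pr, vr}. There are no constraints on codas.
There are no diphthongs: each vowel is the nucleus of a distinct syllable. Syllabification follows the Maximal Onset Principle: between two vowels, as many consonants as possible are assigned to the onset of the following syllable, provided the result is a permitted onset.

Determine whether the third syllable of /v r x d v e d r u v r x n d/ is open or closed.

open

Vowels present: x, e, u, x; each is a nucleus, giving 4 syllables.
σ1/σ2 boundary: /dv/; trying suffixes from longest down, /v/ is the first permitted one, so coda /d/ | onset /v/.
σ2/σ3 boundary: /dr/ — entire cluster is a permitted onset → onset /dr/, coda ∅.
σ3/σ4 boundary: /vr/ is a licit onset in full, so it all attaches to the next syllable.
Result: vrxd.ve.dru.vrxnd.
Syllable 3 is /dru/; it ends in its nucleus with no coda, so it is open.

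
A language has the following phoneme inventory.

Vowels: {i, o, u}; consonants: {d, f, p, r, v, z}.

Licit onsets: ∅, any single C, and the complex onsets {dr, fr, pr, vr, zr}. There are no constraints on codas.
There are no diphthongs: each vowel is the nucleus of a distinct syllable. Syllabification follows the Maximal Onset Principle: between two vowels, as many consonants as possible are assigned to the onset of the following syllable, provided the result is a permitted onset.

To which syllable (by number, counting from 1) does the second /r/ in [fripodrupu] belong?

3

Nuclei (vowels): i, o, u, u → 4 syllables.
σ1/σ2 boundary: /p/ → onset of the next syllable (single consonants are always licit onsets).
σ2/σ3 boundary: /dr/ — entire cluster is a permitted onset → onset /dr/, coda ∅.
σ3/σ4 boundary: /p/ is a single consonant, so it becomes the next onset.
Putting it together: fri.po.dru.pu.
The second /r/ is in the onset of syllable 3 (/dru/).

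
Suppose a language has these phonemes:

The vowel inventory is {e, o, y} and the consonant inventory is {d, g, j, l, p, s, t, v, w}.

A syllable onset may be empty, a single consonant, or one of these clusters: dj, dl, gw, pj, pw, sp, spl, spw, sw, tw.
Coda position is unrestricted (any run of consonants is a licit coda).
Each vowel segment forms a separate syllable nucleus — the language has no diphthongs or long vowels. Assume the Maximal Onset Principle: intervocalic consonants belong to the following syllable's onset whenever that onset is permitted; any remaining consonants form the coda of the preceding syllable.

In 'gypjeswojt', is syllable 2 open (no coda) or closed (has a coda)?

open

Vowels present: y, e, o; each is a nucleus, giving 3 syllables.
Between /y/ (V1) and /e/ (V2): /pj/ is a licit onset in full, so it all attaches to the next syllable.
Between /e/ (V2) and /o/ (V3): /sw/ is a licit onset in full, so it all attaches to the next syllable.
So the parse is gy.pje.swojt.
Syllable 2 is /pje/; it ends in its nucleus with no coda, so it is open.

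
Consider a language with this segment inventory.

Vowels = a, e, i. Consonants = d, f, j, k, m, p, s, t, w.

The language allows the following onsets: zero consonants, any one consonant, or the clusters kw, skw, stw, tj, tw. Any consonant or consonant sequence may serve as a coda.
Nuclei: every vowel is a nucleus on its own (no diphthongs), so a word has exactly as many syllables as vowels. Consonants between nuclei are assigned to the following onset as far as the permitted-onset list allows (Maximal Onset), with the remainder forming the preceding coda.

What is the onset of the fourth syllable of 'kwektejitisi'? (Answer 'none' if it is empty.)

t

The vowels are e, e, i, i, i — 5 nuclei, so 5 syllables.
σ1/σ2 boundary: /kt/ splits as /k/ + /t/ (/t/ is the longest suffix that is a licit onset).
σ2/σ3 boundary: /j/ → onset of the next syllable (single consonants are always licit onsets).
σ3/σ4 boundary: /t/ is a single consonant, so it becomes the next onset.
σ4/σ5 boundary: just /s/ — single C goes to the following onset.
Putting it together: kwek.te.ji.ti.si.
Syllable 4 is /ti/: onset /t/, nucleus /i/, coda ∅.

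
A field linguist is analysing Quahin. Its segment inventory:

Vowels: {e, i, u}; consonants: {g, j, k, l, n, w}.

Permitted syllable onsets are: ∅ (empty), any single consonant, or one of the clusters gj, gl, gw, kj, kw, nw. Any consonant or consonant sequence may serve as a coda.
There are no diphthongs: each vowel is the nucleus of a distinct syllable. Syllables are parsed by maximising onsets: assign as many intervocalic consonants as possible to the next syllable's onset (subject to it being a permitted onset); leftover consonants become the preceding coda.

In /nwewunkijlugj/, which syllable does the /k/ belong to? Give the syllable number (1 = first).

3

Vowels present: e, u, i, u; each is a nucleus, giving 4 syllables.
/e…u/ gap (V1→V2): just /w/ — single C goes to the following onset.
/u…i/ gap (V2→V3): /nk/ splits as /n/ + /k/ (/k/ is the longest suffix that is a licit onset).
/i…u/ gap (V3→V4): /jl/ splits as /j/ + /l/ (/l/ is the longest suffix that is a licit onset).
Result: nwe.wun.kij.lugj.
The /k/ is in the onset of syllable 3 (/kij/).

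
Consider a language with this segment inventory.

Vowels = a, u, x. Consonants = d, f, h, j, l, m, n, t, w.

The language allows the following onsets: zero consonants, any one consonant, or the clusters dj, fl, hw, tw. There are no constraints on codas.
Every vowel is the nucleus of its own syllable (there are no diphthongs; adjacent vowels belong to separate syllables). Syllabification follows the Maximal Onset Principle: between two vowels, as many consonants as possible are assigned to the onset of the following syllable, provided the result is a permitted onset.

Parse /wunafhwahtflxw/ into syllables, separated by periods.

wu.naf.hwaht.flxw

Vowels present: u, a, a, x; each is a nucleus, giving 4 syllables.
Between /u/ (V1) and /a/ (V2): /n/ is a single consonant, so it becomes the next onset.
Between /a/ (V2) and /a/ (V3): /fhw/ — longest licit onset from the right is /hw/, leaving /f/ as coda.
Between /a/ (V3) and /x/ (V4): /htfl/; trying suffixes from longest down, /fl/ is the first permitted one, so coda /ht/ | onset /fl/.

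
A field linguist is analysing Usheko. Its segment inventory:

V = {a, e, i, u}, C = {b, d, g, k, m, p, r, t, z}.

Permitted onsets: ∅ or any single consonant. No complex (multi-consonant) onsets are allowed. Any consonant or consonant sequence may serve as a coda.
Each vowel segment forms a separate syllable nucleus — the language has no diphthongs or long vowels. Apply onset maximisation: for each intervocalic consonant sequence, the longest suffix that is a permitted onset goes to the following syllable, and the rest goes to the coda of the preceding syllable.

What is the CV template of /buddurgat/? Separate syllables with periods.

Vowels present: u, u, a; each is a nucleus, giving 3 syllables.
σ1/σ2 boundary: /dd/ — longest licit onset from the right is /d/, leaving /d/ as coda.
σ2/σ3 boundary: cluster /rg/ — the longest permitted-onset suffix is /g/; onset = /g/, preceding coda = /r/.
Result: bud.dur.gat.
Mapping each syllable to C/V: /bud/ → CVC, /dur/ → CVC, /gat/ → CVC.

CVC.CVC.CVC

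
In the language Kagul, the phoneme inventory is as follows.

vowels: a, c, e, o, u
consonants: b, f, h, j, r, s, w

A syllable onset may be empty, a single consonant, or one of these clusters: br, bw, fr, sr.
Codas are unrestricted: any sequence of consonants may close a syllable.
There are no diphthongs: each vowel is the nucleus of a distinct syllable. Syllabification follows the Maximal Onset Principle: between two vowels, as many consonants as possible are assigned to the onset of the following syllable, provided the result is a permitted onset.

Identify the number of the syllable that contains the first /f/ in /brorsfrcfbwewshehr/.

2

Nuclei (vowels): o, c, e, e → 4 syllables.
/o…c/ gap (V1→V2): cluster /rsfr/ — the longest permitted-onset suffix is /fr/; onset = /fr/, preceding coda = /rs/.
/c…e/ gap (V2→V3): /fbw/ — longest licit onset from the right is /bw/, leaving /f/ as coda.
/e…e/ gap (V3→V4): cluster /wsh/ — the longest permitted-onset suffix is /h/; onset = /h/, preceding coda = /ws/.
Putting it together: brors.frcf.bwews.hehr.
The first /f/ is in the onset of syllable 2 (/frcf/).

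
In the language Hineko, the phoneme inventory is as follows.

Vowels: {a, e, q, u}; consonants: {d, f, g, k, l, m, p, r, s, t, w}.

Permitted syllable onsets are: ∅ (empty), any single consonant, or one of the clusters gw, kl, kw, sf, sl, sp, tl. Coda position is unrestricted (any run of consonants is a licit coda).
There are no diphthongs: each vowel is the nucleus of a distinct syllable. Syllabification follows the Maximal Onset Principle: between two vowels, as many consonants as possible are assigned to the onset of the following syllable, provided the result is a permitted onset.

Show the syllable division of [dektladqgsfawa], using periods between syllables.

dek.tla.dqg.sfa.wa

The vowels are e, a, q, a, a — 5 nuclei, so 5 syllables.
σ1/σ2 boundary: /ktl/ splits as /k/ + /tl/ (/tl/ is the longest suffix that is a licit onset).
σ2/σ3 boundary: /d/ → onset of the next syllable (single consonants are always licit onsets).
σ3/σ4 boundary: cluster /gsf/ — the longest permitted-onset suffix is /sf/; onset = /sf/, preceding coda = /g/.
σ4/σ5 boundary: just /w/ — single C goes to the following onset.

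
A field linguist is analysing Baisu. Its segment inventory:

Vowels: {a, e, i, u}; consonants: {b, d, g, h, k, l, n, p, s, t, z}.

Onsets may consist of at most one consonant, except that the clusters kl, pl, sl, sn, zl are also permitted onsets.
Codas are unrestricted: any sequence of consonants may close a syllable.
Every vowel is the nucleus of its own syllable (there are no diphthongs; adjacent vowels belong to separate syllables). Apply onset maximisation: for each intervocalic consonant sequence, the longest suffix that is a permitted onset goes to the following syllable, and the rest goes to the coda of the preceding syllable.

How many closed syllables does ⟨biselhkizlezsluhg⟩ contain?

Nuclei (vowels): i, e, i, e, u → 5 syllables.
σ1/σ2 boundary: /s/ → onset of the next syllable (single consonants are always licit onsets).
σ2/σ3 boundary: /lhk/ splits as /lh/ + /k/ (/k/ is the longest suffix that is a licit onset).
σ3/σ4 boundary: /zl/ is a licit onset in full, so it all attaches to the next syllable.
σ4/σ5 boundary: /zsl/ splits as /z/ + /sl/ (/sl/ is the longest suffix that is a licit onset).
Putting it together: bi.selh.ki.zlez.sluhg.
Classifying each syllable: /bi/ (open), /selh/ (closed), /ki/ (open), /zlez/ (closed), /sluhg/ (closed).
Closed syllables: 3.

3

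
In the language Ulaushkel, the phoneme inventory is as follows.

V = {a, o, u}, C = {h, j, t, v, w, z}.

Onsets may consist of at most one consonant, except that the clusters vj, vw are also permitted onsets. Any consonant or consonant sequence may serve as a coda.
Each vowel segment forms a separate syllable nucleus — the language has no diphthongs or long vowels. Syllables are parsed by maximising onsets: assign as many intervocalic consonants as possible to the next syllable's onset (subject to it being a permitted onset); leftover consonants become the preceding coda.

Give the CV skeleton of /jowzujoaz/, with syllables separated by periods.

The vowels are o, u, o, a — 4 nuclei, so 4 syllables.
σ1/σ2 boundary: /wz/; trying suffixes from longest down, /z/ is the first permitted one, so coda /w/ | onset /z/.
σ2/σ3 boundary: /j/ → onset of the next syllable (single consonants are always licit onsets).
σ3/σ4 boundary: nothing intervenes; syllable break is V.V.
Putting it together: jow.zu.jo.az.
Mapping each syllable to C/V: /jow/ → CVC, /zu/ → CV, /jo/ → CV, /az/ → VC.

CVC.CV.CV.VC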